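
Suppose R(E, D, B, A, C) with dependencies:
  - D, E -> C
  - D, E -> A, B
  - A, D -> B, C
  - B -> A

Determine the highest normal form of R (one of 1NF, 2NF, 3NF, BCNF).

2NF

Candidate key: {D, E}. Prime attributes: {D, E}.
For A, D -> B, C we have {A, D}⁺ = {A, B, C, D}; {A, D} is not a superkey, so BCNF fails.
A, D -> B, C has non-prime {B, C} on the right and a non-superkey on the left, so 3NF fails.
No non-prime attribute depends on a proper subset of any candidate key, so 2NF holds.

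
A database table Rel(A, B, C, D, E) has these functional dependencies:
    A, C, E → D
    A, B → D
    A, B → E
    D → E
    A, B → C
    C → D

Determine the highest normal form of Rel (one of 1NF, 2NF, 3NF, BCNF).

2NF

Candidate key: {A, B}. Prime attributes: {A, B}.
A, C, E → D: {A, C, E}⁺ = {A, C, D, E}, which is not all of the attributes, so the left side is not a superkey — BCNF is violated.
Because {D} is non-prime and the left side of A, C, E → D is not a superkey, the relation is not in 3NF.
No non-prime attribute depends on a proper subset of any candidate key, so 2NF holds.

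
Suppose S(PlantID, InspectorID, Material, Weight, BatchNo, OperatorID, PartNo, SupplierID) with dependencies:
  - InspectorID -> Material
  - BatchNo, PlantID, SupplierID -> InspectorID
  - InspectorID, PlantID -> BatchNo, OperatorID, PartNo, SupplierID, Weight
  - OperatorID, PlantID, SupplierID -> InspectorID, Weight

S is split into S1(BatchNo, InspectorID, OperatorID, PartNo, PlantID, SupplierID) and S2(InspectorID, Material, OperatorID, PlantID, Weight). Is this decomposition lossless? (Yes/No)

Yes

The shared attributes are {InspectorID, OperatorID, PlantID} and {InspectorID, OperatorID, PlantID}⁺ = {BatchNo, InspectorID, Material, OperatorID, PartNo, PlantID, SupplierID, Weight}.
Since S1 ⊆ {BatchNo, InspectorID, Material, OperatorID, PartNo, PlantID, SupplierID, Weight}, the intersection is a superkey of S1; the decomposition is lossless.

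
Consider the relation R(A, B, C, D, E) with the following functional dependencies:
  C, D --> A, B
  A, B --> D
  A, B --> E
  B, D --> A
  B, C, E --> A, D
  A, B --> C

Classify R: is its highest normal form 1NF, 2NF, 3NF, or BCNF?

BCNF

Candidate keys: {A, B}, {B, C, E}, {B, D}, {C, D}. Prime attributes: {A, B, C, D, E}.
The left-hand side of every FD is a superkey, so BCNF is satisfied.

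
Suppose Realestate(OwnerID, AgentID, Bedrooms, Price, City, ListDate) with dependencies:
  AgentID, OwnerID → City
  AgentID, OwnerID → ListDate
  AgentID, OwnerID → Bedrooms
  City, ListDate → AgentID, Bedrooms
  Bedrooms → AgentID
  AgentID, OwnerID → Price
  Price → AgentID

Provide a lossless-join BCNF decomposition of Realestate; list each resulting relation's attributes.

{AgentID, Bedrooms}; {Bedrooms, City, ListDate}; {City, ListDate, OwnerID, Price}

Candidate keys of the original relation: {AgentID, OwnerID}, {Bedrooms, OwnerID}, {City, ListDate, OwnerID}, {OwnerID, Price}.
In {AgentID, Bedrooms, City, ListDate, OwnerID, Price}, {City, ListDate} is not a superkey ({City, ListDate}⁺ restricted to this set is {AgentID, Bedrooms, City, ListDate}), so split on City, ListDate → AgentID, Bedrooms into {AgentID, Bedrooms, City, ListDate} and {City, ListDate, OwnerID, Price}.
In {AgentID, Bedrooms, City, ListDate}, {Bedrooms} is not a superkey ({Bedrooms}⁺ restricted to this set is {AgentID, Bedrooms}), so split on Bedrooms → AgentID into {AgentID, Bedrooms} and {Bedrooms, City, ListDate}.
{AgentID, Bedrooms} is in BCNF.
{Bedrooms, City, ListDate} is in BCNF.
{City, ListDate, OwnerID, Price} is in BCNF.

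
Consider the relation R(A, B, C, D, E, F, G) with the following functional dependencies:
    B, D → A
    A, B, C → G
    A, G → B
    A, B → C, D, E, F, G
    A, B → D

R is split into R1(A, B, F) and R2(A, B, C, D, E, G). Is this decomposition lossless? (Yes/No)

Common attributes: {A, B}; their closure is {A, B, C, D, E, F, G}.
This includes all of R1, so the common attributes are a superkey of R1 — the join is lossless.

Yes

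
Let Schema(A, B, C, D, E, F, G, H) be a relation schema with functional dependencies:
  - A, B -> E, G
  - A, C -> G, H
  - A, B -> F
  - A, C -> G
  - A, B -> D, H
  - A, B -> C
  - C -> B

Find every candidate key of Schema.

{A, B}, {A, C}

No FD produces {A}, so it must be in every candidate key.
{A, B}⁺ = {A, B, C, D, E, F, G, H} — all of the relation — so {A, B} is a candidate key.
{A, C}⁺ = {A, B, C, D, E, F, G, H} — all of the relation — so {A, C} is a candidate key.
These are minimal and exhaustive — every other superkey contains one of them.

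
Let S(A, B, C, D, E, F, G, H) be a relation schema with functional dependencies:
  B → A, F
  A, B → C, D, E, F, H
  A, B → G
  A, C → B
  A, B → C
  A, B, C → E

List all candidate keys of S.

{B} is a candidate key since {B}⁺ = {A, B, C, D, E, F, G, H} covers every attribute.
{A, C} is a candidate key since {A, C}⁺ = {A, B, C, D, E, F, G, H} covers every attribute.
No proper subset of any of these is a key, and no other minimal superkey exists.

{A, C}, {B}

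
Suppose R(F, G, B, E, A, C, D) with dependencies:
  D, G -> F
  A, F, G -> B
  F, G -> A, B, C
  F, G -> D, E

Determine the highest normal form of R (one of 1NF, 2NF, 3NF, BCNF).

Candidate keys: {D, G}, {F, G}. Prime attributes: {D, F, G}.
Each dependency's left side is a superkey — BCNF holds.

BCNF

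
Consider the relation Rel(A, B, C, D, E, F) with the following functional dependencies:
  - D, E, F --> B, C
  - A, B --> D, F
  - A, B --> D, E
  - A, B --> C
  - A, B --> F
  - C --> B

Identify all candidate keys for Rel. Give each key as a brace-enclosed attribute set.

{A, B}, {A, C}, {A, D, E, F}

Attributes never on any right-hand side: {A} — every candidate key must contain it.
{A, B}⁺ = {A, B, C, D, E, F} — all of the relation — so {A, B} is a candidate key.
{A, C}⁺ = {A, B, C, D, E, F} — all of the relation — so {A, C} is a candidate key.
{A, D, E, F}⁺ = {A, B, C, D, E, F} — all of the relation — so {A, D, E, F} is a candidate key.
Any other superkey properly contains one of these, so there are no further candidate keys.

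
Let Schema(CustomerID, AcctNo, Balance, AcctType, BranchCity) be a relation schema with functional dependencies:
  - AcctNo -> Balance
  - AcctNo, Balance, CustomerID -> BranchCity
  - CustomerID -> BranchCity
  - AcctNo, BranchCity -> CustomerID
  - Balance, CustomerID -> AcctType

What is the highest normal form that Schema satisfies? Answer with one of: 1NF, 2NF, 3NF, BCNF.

1NF

Candidate keys: {AcctNo, BranchCity}, {AcctNo, CustomerID}. Prime attributes: {AcctNo, BranchCity, CustomerID}.
For AcctNo -> Balance we have {AcctNo}⁺ = {AcctNo, Balance}; {AcctNo} is not a superkey, so BCNF fails.
Because {Balance} is non-prime and the left side of AcctNo -> Balance is not a superkey, the relation is not in 3NF.
Since {AcctNo} ⊂ {AcctNo, BranchCity} and {AcctNo}⁺ ⊇ {Balance} with {Balance} non-prime, there is a partial dependency; 2NF fails.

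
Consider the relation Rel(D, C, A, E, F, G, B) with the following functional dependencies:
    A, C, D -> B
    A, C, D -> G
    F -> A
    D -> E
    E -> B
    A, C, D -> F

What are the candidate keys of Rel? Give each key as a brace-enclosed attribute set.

No FD produces {C, D}, so they must be in every candidate key.
{A, C, D}⁺ = {A, B, C, D, E, F, G}, which is every attribute, so {A, C, D} is a candidate key.
{C, D, F}⁺ = {A, B, C, D, E, F, G}, which is every attribute, so {C, D, F} is a candidate key.
No proper subset of any of these is a key, and no other minimal superkey exists.

{A, C, D}, {C, D, F}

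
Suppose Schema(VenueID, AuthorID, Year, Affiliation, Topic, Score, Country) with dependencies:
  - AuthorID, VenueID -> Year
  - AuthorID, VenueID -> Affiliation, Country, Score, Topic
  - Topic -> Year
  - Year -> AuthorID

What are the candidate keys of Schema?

{AuthorID, VenueID}, {Topic, VenueID}, {VenueID, Year}

No FD produces {VenueID}, so it must be in every candidate key.
Closure of {AuthorID, VenueID} is {Affiliation, AuthorID, Country, Score, Topic, VenueID, Year}, the whole schema; {AuthorID, VenueID} is a candidate key.
Closure of {Topic, VenueID} is {Affiliation, AuthorID, Country, Score, Topic, VenueID, Year}, the whole schema; {Topic, VenueID} is a candidate key.
Closure of {VenueID, Year} is {Affiliation, AuthorID, Country, Score, Topic, VenueID, Year}, the whole schema; {VenueID, Year} is a candidate key.
Any other superkey properly contains one of these, so there are no further candidate keys.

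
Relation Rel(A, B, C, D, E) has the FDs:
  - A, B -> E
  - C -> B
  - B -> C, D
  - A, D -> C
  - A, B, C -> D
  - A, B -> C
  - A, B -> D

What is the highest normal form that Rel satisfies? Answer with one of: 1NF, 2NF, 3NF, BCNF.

3NF

Candidate keys: {A, B}, {A, C}, {A, D}. Prime attributes: {A, B, C, D}.
For C -> B we have {C}⁺ = {B, C, D}; {C} is not a superkey, so BCNF fails.
Since {B} ⊆ prime attributes and every other non-superkey FD also has a prime right side, the schema is in 3NF.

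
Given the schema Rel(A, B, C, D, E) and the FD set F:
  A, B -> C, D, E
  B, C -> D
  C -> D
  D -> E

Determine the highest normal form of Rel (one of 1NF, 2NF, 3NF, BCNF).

2NF

Candidate key: {A, B}. Prime attributes: {A, B}.
B, C -> D: {B, C}⁺ = {B, C, D, E}, which is not all of the attributes, so the left side is not a superkey — BCNF is violated.
B, C -> D determines the non-prime attribute {D} from a non-superkey — 3NF is violated.
Checking every proper subset of each key, none determines a non-prime attribute — 2NF is satisfied.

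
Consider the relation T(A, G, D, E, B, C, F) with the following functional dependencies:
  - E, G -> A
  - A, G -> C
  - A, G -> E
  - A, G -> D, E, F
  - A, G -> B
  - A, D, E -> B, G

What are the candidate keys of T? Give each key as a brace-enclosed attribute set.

{A, D, E}, {A, G}, {E, G}

{A, G}⁺ = {A, B, C, D, E, F, G} — all of the relation — so {A, G} is a candidate key.
{E, G}⁺ = {A, B, C, D, E, F, G} — all of the relation — so {E, G} is a candidate key.
{A, D, E}⁺ = {A, B, C, D, E, F, G} — all of the relation — so {A, D, E} is a candidate key.
No proper subset of any of these is a key, and no other minimal superkey exists.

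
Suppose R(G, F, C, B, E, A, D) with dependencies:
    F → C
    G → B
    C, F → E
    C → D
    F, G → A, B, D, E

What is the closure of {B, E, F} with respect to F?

{B, C, D, E, F}

Start with {B, E, F}.
F → C applies; add {C} → now {B, C, E, F}.
C → D applies; add {D} → now {B, C, D, E, F}.
No further FD applies.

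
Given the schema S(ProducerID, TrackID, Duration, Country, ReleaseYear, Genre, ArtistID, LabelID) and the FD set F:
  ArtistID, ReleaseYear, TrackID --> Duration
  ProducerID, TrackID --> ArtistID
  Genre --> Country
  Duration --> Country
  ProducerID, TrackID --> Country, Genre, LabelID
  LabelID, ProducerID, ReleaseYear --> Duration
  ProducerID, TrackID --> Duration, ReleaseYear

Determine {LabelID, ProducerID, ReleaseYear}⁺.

Start with {LabelID, ProducerID, ReleaseYear}.
LabelID, ProducerID, ReleaseYear --> Duration applies; add {Duration} → now {Duration, LabelID, ProducerID, ReleaseYear}.
Duration --> Country applies; add {Country} → now {Country, Duration, LabelID, ProducerID, ReleaseYear}.
No further FD applies.

{Country, Duration, LabelID, ProducerID, ReleaseYear}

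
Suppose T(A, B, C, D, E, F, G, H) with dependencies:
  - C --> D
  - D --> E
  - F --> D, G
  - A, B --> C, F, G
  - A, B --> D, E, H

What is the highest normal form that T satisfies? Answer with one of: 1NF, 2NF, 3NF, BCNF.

2NF

Candidate key: {A, B}. Prime attributes: {A, B}.
C --> D breaks BCNF: {C}⁺ = {C, D, E}, so {C} is not a superkey.
C --> D has non-prime {D} on the right and a non-superkey on the left, so 3NF fails.
Checking every proper subset of each key, none determines a non-prime attribute — 2NF is satisfied.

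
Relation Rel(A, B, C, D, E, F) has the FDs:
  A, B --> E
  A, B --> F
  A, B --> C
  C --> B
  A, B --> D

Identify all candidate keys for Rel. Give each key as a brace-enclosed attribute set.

{A, B}, {A, C}

Attributes never on any right-hand side: {A} — every candidate key must contain it.
Closure of {A, B} is {A, B, C, D, E, F}, the whole schema; {A, B} is a candidate key.
Closure of {A, C} is {A, B, C, D, E, F}, the whole schema; {A, C} is a candidate key.
No proper subset of any of these is a key, and no other minimal superkey exists.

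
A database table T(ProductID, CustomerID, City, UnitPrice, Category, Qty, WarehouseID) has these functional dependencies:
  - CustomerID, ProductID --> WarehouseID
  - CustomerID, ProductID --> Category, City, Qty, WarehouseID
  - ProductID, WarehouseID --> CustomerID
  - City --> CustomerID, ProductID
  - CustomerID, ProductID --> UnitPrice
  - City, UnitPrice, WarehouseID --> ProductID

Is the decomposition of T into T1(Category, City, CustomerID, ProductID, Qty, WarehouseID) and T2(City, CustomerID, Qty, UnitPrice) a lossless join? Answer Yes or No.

Yes

Common attributes: {City, CustomerID, Qty}; their closure is {Category, City, CustomerID, ProductID, Qty, UnitPrice, WarehouseID}.
Since T1 ⊆ {Category, City, CustomerID, ProductID, Qty, UnitPrice, WarehouseID}, the intersection is a superkey of T1; the decomposition is lossless.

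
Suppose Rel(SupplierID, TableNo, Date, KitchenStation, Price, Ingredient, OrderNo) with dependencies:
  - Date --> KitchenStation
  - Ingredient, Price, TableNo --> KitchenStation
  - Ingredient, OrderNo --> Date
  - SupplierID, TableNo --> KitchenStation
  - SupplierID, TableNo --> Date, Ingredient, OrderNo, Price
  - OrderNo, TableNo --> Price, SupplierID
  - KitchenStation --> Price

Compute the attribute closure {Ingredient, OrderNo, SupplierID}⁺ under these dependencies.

{Date, Ingredient, KitchenStation, OrderNo, Price, SupplierID}

Start with {Ingredient, OrderNo, SupplierID}.
Ingredient, OrderNo --> Date applies; add {Date} → now {Date, Ingredient, OrderNo, SupplierID}.
Date --> KitchenStation applies; add {KitchenStation} → now {Date, Ingredient, KitchenStation, OrderNo, SupplierID}.
KitchenStation --> Price applies; add {Price} → now {Date, Ingredient, KitchenStation, OrderNo, Price, SupplierID}.
No further FD applies.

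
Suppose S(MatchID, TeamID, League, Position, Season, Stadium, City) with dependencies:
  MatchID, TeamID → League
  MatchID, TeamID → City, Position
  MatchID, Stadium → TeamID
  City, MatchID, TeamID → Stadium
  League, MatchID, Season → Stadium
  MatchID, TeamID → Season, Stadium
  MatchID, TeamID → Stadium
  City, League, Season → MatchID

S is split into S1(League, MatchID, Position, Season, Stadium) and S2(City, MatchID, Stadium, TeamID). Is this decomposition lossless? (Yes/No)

S1 ∩ S2 = {MatchID, Stadium}; its closure under F is {City, League, MatchID, Position, Season, Stadium, TeamID}.
Since S1 ⊆ {City, League, MatchID, Position, Season, Stadium, TeamID}, the intersection is a superkey of S1; the decomposition is lossless.

Yes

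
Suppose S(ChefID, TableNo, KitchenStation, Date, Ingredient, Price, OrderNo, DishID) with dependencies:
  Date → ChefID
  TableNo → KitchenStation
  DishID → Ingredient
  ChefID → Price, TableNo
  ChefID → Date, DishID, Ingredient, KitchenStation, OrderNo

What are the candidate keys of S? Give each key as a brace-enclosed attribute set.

{ChefID}, {Date}

{ChefID}⁺ = {ChefID, Date, DishID, Ingredient, KitchenStation, OrderNo, Price, TableNo}, which is every attribute, so {ChefID} is a candidate key.
{Date}⁺ = {ChefID, Date, DishID, Ingredient, KitchenStation, OrderNo, Price, TableNo}, which is every attribute, so {Date} is a candidate key.
Any other superkey properly contains one of these, so there are no further candidate keys.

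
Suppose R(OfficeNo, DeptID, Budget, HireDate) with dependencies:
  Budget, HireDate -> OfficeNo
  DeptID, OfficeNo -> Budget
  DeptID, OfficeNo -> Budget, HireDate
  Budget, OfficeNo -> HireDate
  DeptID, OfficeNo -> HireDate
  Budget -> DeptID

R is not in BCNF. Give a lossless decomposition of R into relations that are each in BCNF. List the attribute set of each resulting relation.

Candidate keys of the original relation: {Budget, HireDate}, {Budget, OfficeNo}, {DeptID, OfficeNo}.
Within {Budget, DeptID, HireDate, OfficeNo}: {Budget}⁺ ∩ {Budget, DeptID, HireDate, OfficeNo} = {Budget, DeptID}, not the whole set, so Budget -> DeptID violates BCNF; decompose into {Budget, DeptID} and {Budget, HireDate, OfficeNo}.
{Budget, DeptID} has no BCNF violation.
{Budget, HireDate, OfficeNo} has no BCNF violation.

{Budget, DeptID}; {Budget, HireDate, OfficeNo}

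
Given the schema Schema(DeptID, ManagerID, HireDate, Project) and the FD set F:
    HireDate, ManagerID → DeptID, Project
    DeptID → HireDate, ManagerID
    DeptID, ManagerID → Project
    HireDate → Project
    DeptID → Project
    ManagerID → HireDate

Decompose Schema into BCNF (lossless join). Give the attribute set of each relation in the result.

Candidate keys of the original relation: {DeptID}, {ManagerID}.
Within {DeptID, HireDate, ManagerID, Project}: {HireDate}⁺ ∩ {DeptID, HireDate, ManagerID, Project} = {HireDate, Project}, not the whole set, so HireDate → Project violates BCNF; decompose into {HireDate, Project} and {DeptID, HireDate, ManagerID}.
{HireDate, Project}: every determinant is a superkey — BCNF.
{DeptID, HireDate, ManagerID}: every determinant is a superkey — BCNF.

{DeptID, HireDate, ManagerID}; {HireDate, Project}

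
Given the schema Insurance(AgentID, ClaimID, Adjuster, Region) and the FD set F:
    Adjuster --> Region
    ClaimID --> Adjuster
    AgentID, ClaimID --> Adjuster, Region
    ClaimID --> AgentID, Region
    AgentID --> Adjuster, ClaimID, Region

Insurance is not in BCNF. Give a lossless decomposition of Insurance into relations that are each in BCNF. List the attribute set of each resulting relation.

{Adjuster, AgentID, ClaimID}; {Adjuster, Region}

Candidate keys of the original relation: {AgentID}, {ClaimID}.
In {Adjuster, AgentID, ClaimID, Region}, {Adjuster} is not a superkey ({Adjuster}⁺ restricted to this set is {Adjuster, Region}), so split on Adjuster --> Region into {Adjuster, Region} and {Adjuster, AgentID, ClaimID}.
{Adjuster, Region} has no BCNF violation.
{Adjuster, AgentID, ClaimID} has no BCNF violation.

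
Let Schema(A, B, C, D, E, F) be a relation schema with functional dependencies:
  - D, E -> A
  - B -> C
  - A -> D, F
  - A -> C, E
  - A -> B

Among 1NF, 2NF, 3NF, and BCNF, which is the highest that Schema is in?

2NF

Candidate keys: {A}, {D, E}. Prime attributes: {A, D, E}.
B -> C: {B}⁺ = {B, C}, which is not all of the attributes, so the left side is not a superkey — BCNF is violated.
B -> C has non-prime {C} on the right and a non-superkey on the left, so 3NF fails.
Checking every proper subset of each key, none determines a non-prime attribute — 2NF is satisfied.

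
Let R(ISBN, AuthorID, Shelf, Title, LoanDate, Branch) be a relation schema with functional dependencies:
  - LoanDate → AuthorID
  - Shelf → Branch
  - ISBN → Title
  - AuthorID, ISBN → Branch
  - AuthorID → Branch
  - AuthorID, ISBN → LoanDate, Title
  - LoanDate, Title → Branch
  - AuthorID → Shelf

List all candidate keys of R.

{ISBN} never appears on the right of any FD, so every key must include it.
{AuthorID, ISBN}⁺ = {AuthorID, Branch, ISBN, LoanDate, Shelf, Title} — all of the relation — so {AuthorID, ISBN} is a candidate key.
{ISBN, LoanDate}⁺ = {AuthorID, Branch, ISBN, LoanDate, Shelf, Title} — all of the relation — so {ISBN, LoanDate} is a candidate key.
These are minimal and exhaustive — every other superkey contains one of them.

{AuthorID, ISBN}, {ISBN, LoanDate}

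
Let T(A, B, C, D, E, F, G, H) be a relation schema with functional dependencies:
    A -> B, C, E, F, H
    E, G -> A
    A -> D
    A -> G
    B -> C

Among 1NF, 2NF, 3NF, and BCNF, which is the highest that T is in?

2NF

Candidate keys: {A}, {E, G}. Prime attributes: {A, E, G}.
B -> C breaks BCNF: {B}⁺ = {B, C}, so {B} is not a superkey.
B -> C determines the non-prime attribute {C} from a non-superkey — 3NF is violated.
No non-prime attribute depends on a proper subset of any candidate key, so 2NF holds.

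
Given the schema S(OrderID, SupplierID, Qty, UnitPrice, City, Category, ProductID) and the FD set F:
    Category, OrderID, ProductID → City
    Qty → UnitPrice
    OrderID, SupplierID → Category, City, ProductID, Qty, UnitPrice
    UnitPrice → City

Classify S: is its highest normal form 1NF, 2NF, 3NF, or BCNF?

2NF

Candidate key: {OrderID, SupplierID}. Prime attributes: {OrderID, SupplierID}.
Category, OrderID, ProductID → City breaks BCNF: {Category, OrderID, ProductID}⁺ = {Category, City, OrderID, ProductID}, so {Category, OrderID, ProductID} is not a superkey.
Because {City} is non-prime and the left side of Category, OrderID, ProductID → City is not a superkey, the relation is not in 3NF.
Checking every proper subset of each key, none determines a non-prime attribute — 2NF is satisfied.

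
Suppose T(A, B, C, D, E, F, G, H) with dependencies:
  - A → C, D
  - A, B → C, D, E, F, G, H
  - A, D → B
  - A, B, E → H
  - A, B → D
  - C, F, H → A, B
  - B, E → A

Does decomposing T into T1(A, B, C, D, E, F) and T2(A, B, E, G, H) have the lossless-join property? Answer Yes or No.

Yes

T1 ∩ T2 = {A, B, E}; its closure under F is {A, B, C, D, E, F, G, H}.
This includes all of T1, so the common attributes are a superkey of T1 — the join is lossless.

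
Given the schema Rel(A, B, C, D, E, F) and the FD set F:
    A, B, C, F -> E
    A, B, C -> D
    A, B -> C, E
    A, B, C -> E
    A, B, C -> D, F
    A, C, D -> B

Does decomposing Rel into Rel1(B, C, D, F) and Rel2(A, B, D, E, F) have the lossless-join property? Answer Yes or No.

Rel1 ∩ Rel2 = {B, D, F}; its closure under F is {B, D, F}.
Rel1 ⊄ {B, D, F} and Rel2 ⊄ {B, D, F}, so the split is lossy.

No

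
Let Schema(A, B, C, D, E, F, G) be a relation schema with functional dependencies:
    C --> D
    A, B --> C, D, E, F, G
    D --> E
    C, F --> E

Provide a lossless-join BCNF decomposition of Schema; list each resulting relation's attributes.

Candidate key of the original relation: {A, B}.
In {A, B, C, D, E, F, G}, {C} is not a superkey ({C}⁺ restricted to this set is {C, D, E}), so split on C --> D, E into {C, D, E} and {A, B, C, F, G}.
In {C, D, E}, {D} is not a superkey ({D}⁺ restricted to this set is {D, E}), so split on D --> E into {D, E} and {C, D}.
{D, E} is in BCNF.
{C, D} is in BCNF.
{A, B, C, F, G} is in BCNF.

{A, B, C, F, G}; {C, D}; {D, E}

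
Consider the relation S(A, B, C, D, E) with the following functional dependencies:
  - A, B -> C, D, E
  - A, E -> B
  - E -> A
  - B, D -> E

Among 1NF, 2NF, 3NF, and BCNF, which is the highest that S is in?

BCNF

Candidate keys: {A, B}, {B, D}, {E}. Prime attributes: {A, B, D, E}.
Each dependency's left side is a superkey — BCNF holds.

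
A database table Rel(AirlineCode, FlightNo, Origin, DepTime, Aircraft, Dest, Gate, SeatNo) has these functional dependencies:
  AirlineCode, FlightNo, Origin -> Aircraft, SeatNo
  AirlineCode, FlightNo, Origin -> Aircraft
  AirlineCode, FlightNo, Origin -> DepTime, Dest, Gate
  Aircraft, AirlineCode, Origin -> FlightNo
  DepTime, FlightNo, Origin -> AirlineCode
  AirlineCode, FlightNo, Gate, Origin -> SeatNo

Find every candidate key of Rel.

Attributes never on any right-hand side: {Origin} — every candidate key must contain it.
Closure of {Aircraft, AirlineCode, Origin} is {Aircraft, AirlineCode, DepTime, Dest, FlightNo, Gate, Origin, SeatNo}, the whole schema; {Aircraft, AirlineCode, Origin} is a candidate key.
Closure of {AirlineCode, FlightNo, Origin} is {Aircraft, AirlineCode, DepTime, Dest, FlightNo, Gate, Origin, SeatNo}, the whole schema; {AirlineCode, FlightNo, Origin} is a candidate key.
Closure of {DepTime, FlightNo, Origin} is {Aircraft, AirlineCode, DepTime, Dest, FlightNo, Gate, Origin, SeatNo}, the whole schema; {DepTime, FlightNo, Origin} is a candidate key.
No proper subset of any of these is a key, and no other minimal superkey exists.

{Aircraft, AirlineCode, Origin}, {AirlineCode, FlightNo, Origin}, {DepTime, FlightNo, Origin}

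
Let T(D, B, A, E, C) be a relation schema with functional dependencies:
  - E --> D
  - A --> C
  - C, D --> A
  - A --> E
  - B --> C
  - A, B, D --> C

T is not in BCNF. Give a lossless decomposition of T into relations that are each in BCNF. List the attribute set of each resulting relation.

Candidate keys of the original relation: {A, B}, {B, D}, {B, E}.
In {A, B, C, D, E}, {E} is not a superkey ({E}⁺ restricted to this set is {D, E}), so split on E --> D into {D, E} and {A, B, C, E}.
{D, E} has no BCNF violation.
In {A, B, C, E}, {A} is not a superkey ({A}⁺ restricted to this set is {A, C, E}), so split on A --> C, E into {A, C, E} and {A, B}.
{A, C, E} has no BCNF violation.
{A, B} has no BCNF violation.

{A, B}; {A, C, E}; {D, E}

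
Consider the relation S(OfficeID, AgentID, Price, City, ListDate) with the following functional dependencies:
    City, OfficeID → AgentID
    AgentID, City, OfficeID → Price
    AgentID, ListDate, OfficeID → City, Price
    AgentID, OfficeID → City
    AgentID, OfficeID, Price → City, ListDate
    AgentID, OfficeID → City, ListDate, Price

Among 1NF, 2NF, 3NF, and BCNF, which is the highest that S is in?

BCNF

Candidate keys: {AgentID, OfficeID}, {City, OfficeID}. Prime attributes: {AgentID, City, OfficeID}.
Each dependency's left side is a superkey — BCNF holds.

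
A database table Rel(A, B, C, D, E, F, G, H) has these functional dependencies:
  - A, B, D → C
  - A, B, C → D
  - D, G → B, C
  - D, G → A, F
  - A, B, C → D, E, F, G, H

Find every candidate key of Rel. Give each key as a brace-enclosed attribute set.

Closure of {D, G} is {A, B, C, D, E, F, G, H}, the whole schema; {D, G} is a candidate key.
Closure of {A, B, C} is {A, B, C, D, E, F, G, H}, the whole schema; {A, B, C} is a candidate key.
Closure of {A, B, D} is {A, B, C, D, E, F, G, H}, the whole schema; {A, B, D} is a candidate key.
These are minimal and exhaustive — every other superkey contains one of them.

{A, B, C}, {A, B, D}, {D, G}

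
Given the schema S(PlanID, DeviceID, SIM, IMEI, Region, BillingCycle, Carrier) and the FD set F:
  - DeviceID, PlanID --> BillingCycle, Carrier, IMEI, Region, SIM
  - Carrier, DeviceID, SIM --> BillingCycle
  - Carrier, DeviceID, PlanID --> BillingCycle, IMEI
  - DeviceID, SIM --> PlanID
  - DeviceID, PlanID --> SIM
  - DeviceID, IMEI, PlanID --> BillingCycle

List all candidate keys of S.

{DeviceID, PlanID}, {DeviceID, SIM}

Attributes never on any right-hand side: {DeviceID} — every candidate key must contain it.
Closure of {DeviceID, PlanID} is {BillingCycle, Carrier, DeviceID, IMEI, PlanID, Region, SIM}, the whole schema; {DeviceID, PlanID} is a candidate key.
Closure of {DeviceID, SIM} is {BillingCycle, Carrier, DeviceID, IMEI, PlanID, Region, SIM}, the whole schema; {DeviceID, SIM} is a candidate key.
Any other superkey properly contains one of these, so there are no further candidate keys.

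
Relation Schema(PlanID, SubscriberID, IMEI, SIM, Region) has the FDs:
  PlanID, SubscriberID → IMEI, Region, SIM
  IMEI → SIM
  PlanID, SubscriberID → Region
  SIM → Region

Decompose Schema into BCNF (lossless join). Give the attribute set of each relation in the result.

{IMEI, PlanID, SubscriberID}; {IMEI, SIM}; {Region, SIM}

Candidate key of the original relation: {PlanID, SubscriberID}.
In {IMEI, PlanID, Region, SIM, SubscriberID}, {IMEI} is not a superkey ({IMEI}⁺ restricted to this set is {IMEI, Region, SIM}), so split on IMEI → Region, SIM into {IMEI, Region, SIM} and {IMEI, PlanID, SubscriberID}.
In {IMEI, Region, SIM}, {SIM} is not a superkey ({SIM}⁺ restricted to this set is {Region, SIM}), so split on SIM → Region into {Region, SIM} and {IMEI, SIM}.
{Region, SIM}: every determinant is a superkey — BCNF.
{IMEI, SIM}: every determinant is a superkey — BCNF.
{IMEI, PlanID, SubscriberID}: every determinant is a superkey — BCNF.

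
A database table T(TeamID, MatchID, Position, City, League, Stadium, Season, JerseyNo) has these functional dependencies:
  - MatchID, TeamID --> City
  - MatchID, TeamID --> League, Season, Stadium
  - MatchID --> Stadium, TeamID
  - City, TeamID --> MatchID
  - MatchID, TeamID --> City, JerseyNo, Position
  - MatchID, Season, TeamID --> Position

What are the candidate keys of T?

{City, TeamID}, {MatchID}

Closure of {MatchID} is {City, JerseyNo, League, MatchID, Position, Season, Stadium, TeamID}, the whole schema; {MatchID} is a candidate key.
Closure of {City, TeamID} is {City, JerseyNo, League, MatchID, Position, Season, Stadium, TeamID}, the whole schema; {City, TeamID} is a candidate key.
These are minimal and exhaustive — every other superkey contains one of them.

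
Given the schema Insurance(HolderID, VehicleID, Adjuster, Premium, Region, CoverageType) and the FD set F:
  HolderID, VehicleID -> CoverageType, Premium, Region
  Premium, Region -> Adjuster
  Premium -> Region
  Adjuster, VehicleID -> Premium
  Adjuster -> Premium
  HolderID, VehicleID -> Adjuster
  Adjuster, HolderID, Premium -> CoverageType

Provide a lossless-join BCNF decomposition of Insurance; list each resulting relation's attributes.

{Adjuster, Premium, Region}; {CoverageType, HolderID, Premium}; {HolderID, Premium, VehicleID}

Candidate key of the original relation: {HolderID, VehicleID}.
In {Adjuster, CoverageType, HolderID, Premium, Region, VehicleID}, {Premium, Region} is not a superkey ({Premium, Region}⁺ restricted to this set is {Adjuster, Premium, Region}), so split on Premium, Region -> Adjuster into {Adjuster, Premium, Region} and {CoverageType, HolderID, Premium, Region, VehicleID}.
{Adjuster, Premium, Region} has no BCNF violation.
In {CoverageType, HolderID, Premium, Region, VehicleID}, {Premium} is not a superkey ({Premium}⁺ restricted to this set is {Premium, Region}), so split on Premium -> Region into {Premium, Region} and {CoverageType, HolderID, Premium, VehicleID}.
{Premium, Region} has no BCNF violation.
In {CoverageType, HolderID, Premium, VehicleID}, {HolderID, Premium} is not a superkey ({HolderID, Premium}⁺ restricted to this set is {CoverageType, HolderID, Premium}), so split on HolderID, Premium -> CoverageType into {CoverageType, HolderID, Premium} and {HolderID, Premium, VehicleID}.
{CoverageType, HolderID, Premium} has no BCNF violation.
{HolderID, Premium, VehicleID} has no BCNF violation.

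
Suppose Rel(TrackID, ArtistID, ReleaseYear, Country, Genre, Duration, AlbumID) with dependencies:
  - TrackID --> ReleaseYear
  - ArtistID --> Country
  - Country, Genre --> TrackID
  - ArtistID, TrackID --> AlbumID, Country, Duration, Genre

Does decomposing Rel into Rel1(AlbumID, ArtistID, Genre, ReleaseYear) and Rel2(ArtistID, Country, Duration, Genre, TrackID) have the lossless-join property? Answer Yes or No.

Yes

The shared attributes are {ArtistID, Genre} and {ArtistID, Genre}⁺ = {AlbumID, ArtistID, Country, Duration, Genre, ReleaseYear, TrackID}.
This includes all of Rel1, so the common attributes are a superkey of Rel1 — the join is lossless.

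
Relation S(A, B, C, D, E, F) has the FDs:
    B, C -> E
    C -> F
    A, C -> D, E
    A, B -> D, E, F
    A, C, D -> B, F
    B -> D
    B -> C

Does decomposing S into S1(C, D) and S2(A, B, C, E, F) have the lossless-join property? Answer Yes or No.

No

The shared attributes are {C} and {C}⁺ = {C, F}.
The closure covers neither S1 nor S2 entirely; the join is not lossless.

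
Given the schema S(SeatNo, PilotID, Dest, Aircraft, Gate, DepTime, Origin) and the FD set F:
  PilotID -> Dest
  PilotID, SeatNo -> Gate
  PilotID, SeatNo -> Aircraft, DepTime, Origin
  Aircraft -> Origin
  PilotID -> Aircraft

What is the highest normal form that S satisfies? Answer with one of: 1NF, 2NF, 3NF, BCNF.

Candidate key: {PilotID, SeatNo}. Prime attributes: {PilotID, SeatNo}.
For PilotID -> Dest we have {PilotID}⁺ = {Aircraft, Dest, Origin, PilotID}; {PilotID} is not a superkey, so BCNF fails.
PilotID -> Dest determines the non-prime attribute {Dest} from a non-superkey — 3NF is violated.
Since {PilotID} ⊂ {PilotID, SeatNo} and {PilotID}⁺ ⊇ {Aircraft, Dest, Origin} with {Aircraft, Dest, Origin} non-prime, there is a partial dependency; 2NF fails.

1NF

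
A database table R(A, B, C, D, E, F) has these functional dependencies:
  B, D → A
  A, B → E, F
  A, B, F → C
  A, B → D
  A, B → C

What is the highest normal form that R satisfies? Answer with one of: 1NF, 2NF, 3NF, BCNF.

BCNF

Candidate keys: {A, B}, {B, D}. Prime attributes: {A, B, D}.
Each dependency's left side is a superkey — BCNF holds.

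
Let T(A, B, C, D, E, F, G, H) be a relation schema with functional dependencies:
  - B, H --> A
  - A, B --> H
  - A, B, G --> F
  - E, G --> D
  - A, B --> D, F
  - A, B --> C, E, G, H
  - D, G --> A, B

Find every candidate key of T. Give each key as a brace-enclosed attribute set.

{A, B}⁺ = {A, B, C, D, E, F, G, H}, which is every attribute, so {A, B} is a candidate key.
{B, H}⁺ = {A, B, C, D, E, F, G, H}, which is every attribute, so {B, H} is a candidate key.
{D, G}⁺ = {A, B, C, D, E, F, G, H}, which is every attribute, so {D, G} is a candidate key.
{E, G}⁺ = {A, B, C, D, E, F, G, H}, which is every attribute, so {E, G} is a candidate key.
No proper subset of any of these is a key, and no other minimal superkey exists.

{A, B}, {B, H}, {D, G}, {E, G}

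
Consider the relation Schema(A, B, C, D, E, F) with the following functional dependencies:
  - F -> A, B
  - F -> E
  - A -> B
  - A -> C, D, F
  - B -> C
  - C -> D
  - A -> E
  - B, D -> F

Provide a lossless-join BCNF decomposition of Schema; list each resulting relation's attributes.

{A, B, C, E, F}; {C, D}

Candidate keys of the original relation: {A}, {B}, {F}.
Within {A, B, C, D, E, F}: {C}⁺ ∩ {A, B, C, D, E, F} = {C, D}, not the whole set, so C -> D violates BCNF; decompose into {C, D} and {A, B, C, E, F}.
{C, D} is in BCNF.
{A, B, C, E, F} is in BCNF.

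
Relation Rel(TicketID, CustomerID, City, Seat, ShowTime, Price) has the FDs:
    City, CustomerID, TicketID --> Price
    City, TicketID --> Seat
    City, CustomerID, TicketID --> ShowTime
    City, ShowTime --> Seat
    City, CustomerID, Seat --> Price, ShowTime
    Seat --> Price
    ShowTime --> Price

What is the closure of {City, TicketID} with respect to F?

{City, Price, Seat, TicketID}

Start with {City, TicketID}.
City, TicketID --> Seat applies; add {Seat} → now {City, Seat, TicketID}.
Seat --> Price applies; add {Price} → now {City, Price, Seat, TicketID}.
No further FD applies.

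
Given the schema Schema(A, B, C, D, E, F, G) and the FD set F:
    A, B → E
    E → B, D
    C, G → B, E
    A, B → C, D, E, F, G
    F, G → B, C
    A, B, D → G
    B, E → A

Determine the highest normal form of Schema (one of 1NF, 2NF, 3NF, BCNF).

Candidate keys: {A, B}, {C, G}, {E}, {F, G}. Prime attributes: {A, B, C, E, F, G}.
The left-hand side of every FD is a superkey, so BCNF is satisfied.

BCNF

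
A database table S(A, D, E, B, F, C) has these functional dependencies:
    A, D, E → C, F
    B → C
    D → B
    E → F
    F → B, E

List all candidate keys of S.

No FD produces {A, D}, so they must be in every candidate key.
{A, D, E}⁺ = {A, B, C, D, E, F}, which is every attribute, so {A, D, E} is a candidate key.
{A, D, F}⁺ = {A, B, C, D, E, F}, which is every attribute, so {A, D, F} is a candidate key.
These are minimal and exhaustive — every other superkey contains one of them.

{A, D, E}, {A, D, F}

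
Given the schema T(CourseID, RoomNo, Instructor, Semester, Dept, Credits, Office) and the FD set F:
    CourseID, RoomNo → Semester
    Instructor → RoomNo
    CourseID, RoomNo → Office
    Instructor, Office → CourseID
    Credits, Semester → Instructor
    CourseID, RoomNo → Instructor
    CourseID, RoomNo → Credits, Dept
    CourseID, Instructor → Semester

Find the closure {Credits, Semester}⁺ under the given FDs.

{Credits, Instructor, RoomNo, Semester}

Start with {Credits, Semester}.
Credits, Semester → Instructor applies; add {Instructor} → now {Credits, Instructor, Semester}.
Instructor → RoomNo applies; add {RoomNo} → now {Credits, Instructor, RoomNo, Semester}.
No further FD applies.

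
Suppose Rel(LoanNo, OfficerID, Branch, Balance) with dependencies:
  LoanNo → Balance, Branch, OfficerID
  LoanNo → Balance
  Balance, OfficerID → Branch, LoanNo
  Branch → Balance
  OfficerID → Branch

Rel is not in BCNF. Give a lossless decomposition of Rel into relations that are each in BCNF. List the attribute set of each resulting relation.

{Balance, Branch}; {Branch, LoanNo, OfficerID}

Candidate keys of the original relation: {LoanNo}, {OfficerID}.
{Balance, Branch, LoanNo, OfficerID}: {Branch} determines {Balance, Branch} here but is not a superkey — split on Branch → Balance, giving {Balance, Branch} and {Branch, LoanNo, OfficerID}.
{Balance, Branch}: every determinant is a superkey — BCNF.
{Branch, LoanNo, OfficerID}: every determinant is a superkey — BCNF.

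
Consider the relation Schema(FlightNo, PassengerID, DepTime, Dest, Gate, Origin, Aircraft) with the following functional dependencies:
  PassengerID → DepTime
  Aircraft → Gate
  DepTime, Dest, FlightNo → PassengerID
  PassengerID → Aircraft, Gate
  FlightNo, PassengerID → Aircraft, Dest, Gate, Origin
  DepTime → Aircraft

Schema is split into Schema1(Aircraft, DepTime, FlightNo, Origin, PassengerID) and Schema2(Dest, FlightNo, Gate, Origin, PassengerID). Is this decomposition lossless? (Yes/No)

Common attributes: {FlightNo, Origin, PassengerID}; their closure is {Aircraft, DepTime, Dest, FlightNo, Gate, Origin, PassengerID}.
Since Schema1 ⊆ {Aircraft, DepTime, Dest, FlightNo, Gate, Origin, PassengerID}, the intersection is a superkey of Schema1; the decomposition is lossless.

Yes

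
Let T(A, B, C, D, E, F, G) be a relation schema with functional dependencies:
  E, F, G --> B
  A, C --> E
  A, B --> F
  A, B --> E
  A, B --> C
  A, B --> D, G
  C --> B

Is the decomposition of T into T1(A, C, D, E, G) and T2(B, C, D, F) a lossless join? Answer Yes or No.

No

T1 ∩ T2 = {C, D}; its closure under F is {B, C, D}.
The closure covers neither T1 nor T2 entirely; the join is not lossless.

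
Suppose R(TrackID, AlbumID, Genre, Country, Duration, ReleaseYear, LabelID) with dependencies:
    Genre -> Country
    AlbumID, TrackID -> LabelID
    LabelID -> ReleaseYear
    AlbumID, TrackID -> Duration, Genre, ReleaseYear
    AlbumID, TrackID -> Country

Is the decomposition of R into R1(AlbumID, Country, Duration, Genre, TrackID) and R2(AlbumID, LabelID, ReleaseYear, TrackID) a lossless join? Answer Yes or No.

Yes

R1 ∩ R2 = {AlbumID, TrackID}; its closure under F is {AlbumID, Country, Duration, Genre, LabelID, ReleaseYear, TrackID}.
This includes all of R1, so the common attributes are a superkey of R1 — the join is lossless.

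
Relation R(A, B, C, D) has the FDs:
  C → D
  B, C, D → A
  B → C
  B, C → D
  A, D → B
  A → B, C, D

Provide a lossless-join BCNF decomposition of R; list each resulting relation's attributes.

{A, B, C}; {C, D}

Candidate keys of the original relation: {A}, {B}.
Within {A, B, C, D}: {C}⁺ ∩ {A, B, C, D} = {C, D}, not the whole set, so C → D violates BCNF; decompose into {C, D} and {A, B, C}.
{C, D}: every determinant is a superkey — BCNF.
{A, B, C}: every determinant is a superkey — BCNF.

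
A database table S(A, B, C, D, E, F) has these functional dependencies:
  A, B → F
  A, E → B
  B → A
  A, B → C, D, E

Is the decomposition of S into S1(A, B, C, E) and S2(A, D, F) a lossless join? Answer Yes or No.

S1 ∩ S2 = {A}; its closure under F is {A}.
Neither S1 nor S2 is contained in that closure, so the decomposition is lossy.

No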